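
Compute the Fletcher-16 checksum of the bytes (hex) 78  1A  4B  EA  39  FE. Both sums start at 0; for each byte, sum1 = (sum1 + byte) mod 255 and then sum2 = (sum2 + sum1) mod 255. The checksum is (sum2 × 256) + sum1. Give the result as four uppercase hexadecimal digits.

Running sums (mod 255):
  after byte 0 (78): sum1=120, sum2=120
  after byte 1 (1A): sum1=146, sum2=11
  after byte 2 (4B): sum1=221, sum2=232
  after byte 3 (EA): sum1=200, sum2=177
  after byte 4 (39): sum1=2, sum2=179
  after byte 5 (FE): sum1=1, sum2=180
Checksum = sum2·256 + sum1 = 180·256 + 1 = 46081 = 0xB401.

B401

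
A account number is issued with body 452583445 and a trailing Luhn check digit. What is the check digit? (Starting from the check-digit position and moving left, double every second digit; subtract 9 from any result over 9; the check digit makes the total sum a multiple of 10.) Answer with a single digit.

Partial digits right→left: 5 4 4 3 8 5 2 5 4
Double every second digit counting from the check-digit position (so the 1st, 3rd, 5th, ... of the partial from the right).
  doubled (with −9 where >9): 1 8 7 4 8 → sum 28
  kept as-is: 4 3 5 5 → sum 17
Total = 28 + 17 = 45.
Check digit = (10 − (45 mod 10)) mod 10 = 5.

5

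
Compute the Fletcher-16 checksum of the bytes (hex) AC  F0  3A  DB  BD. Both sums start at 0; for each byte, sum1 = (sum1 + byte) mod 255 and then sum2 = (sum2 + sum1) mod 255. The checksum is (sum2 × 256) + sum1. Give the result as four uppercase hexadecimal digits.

4771

Running sums (mod 255):
  after byte 0 (AC): sum1=172, sum2=172
  after byte 1 (F0): sum1=157, sum2=74
  after byte 2 (3A): sum1=215, sum2=34
  after byte 3 (DB): sum1=179, sum2=213
  after byte 4 (BD): sum1=113, sum2=71
Checksum = sum2·256 + sum1 = 71·256 + 113 = 18289 = 0x4771.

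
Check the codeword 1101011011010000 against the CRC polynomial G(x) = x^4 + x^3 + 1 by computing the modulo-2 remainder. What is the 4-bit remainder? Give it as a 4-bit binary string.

0000

Modulo-2 division of 1101011011010000 by 11001:
  pos 0: 11010 XOR 11001 = 00011
  pos 3: 11110 XOR 11001 = 00111
  pos 5: 11111 XOR 11001 = 00110
  pos 7: 11001 XOR 11001 = 00000
Remainder = 0000 (zero — the frame passes the CRC check).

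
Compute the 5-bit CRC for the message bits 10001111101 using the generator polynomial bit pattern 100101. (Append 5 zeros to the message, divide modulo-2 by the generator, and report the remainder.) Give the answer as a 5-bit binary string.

01111

Append 5 zeros: 1000111110100000. Divide by 100101 (XOR where the leading bit is 1):
  pos 0: 100011 XOR 100101 = 000110
  pos 3: 110111 XOR 100101 = 010010
  pos 4: 100100 XOR 100101 = 000001
  pos 9: 110000 XOR 100101 = 010101
  pos 10: 101010 XOR 100101 = 001111
Remainder (last 5 bits) = 01111. This is the CRC / FCS.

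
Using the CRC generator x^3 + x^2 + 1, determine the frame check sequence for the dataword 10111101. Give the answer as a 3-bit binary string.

110

Append 3 zeros: 10111101000. Divide by 1101 (XOR where the leading bit is 1):
  pos 0: 1011 XOR 1101 = 0110
  pos 1: 1101 XOR 1101 = 0000
  pos 5: 1010 XOR 1101 = 0111
  pos 6: 1110 XOR 1101 = 0011
Remainder (last 3 bits) = 110. This is the CRC / FCS.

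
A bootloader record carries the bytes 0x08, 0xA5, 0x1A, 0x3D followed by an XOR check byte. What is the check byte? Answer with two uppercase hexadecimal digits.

XOR the bytes together:
  start with 0x08
  0x08 ⊕ 0xA5 = 0xAD
  0xAD ⊕ 0x1A = 0xB7
  0xB7 ⊕ 0x3D = 0x8A

8A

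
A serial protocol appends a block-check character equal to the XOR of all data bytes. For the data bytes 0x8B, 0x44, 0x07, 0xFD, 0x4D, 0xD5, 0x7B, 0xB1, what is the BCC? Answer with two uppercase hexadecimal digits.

67

XOR the bytes together:
  start with 0x8B
  0x8B ⊕ 0x44 = 0xCF
  0xCF ⊕ 0x07 = 0xC8
  0xC8 ⊕ 0xFD = 0x35
  0x35 ⊕ 0x4D = 0x78
  0x78 ⊕ 0xD5 = 0xAD
  0xAD ⊕ 0x7B = 0xD6
  0xD6 ⊕ 0xB1 = 0x67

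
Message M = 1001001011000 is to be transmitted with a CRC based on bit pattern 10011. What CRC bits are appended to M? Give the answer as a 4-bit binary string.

0110

Append 4 zeros: 10010010110000000. Divide by 10011 (XOR where the leading bit is 1):
  pos 0: 10010 XOR 10011 = 00001
  pos 4: 10101 XOR 10011 = 00110
  pos 6: 11010 XOR 10011 = 01001
  pos 7: 10010 XOR 10011 = 00001
  pos 11: 10000 XOR 10011 = 00011
Remainder (last 4 bits) = 0110. This is the CRC / FCS.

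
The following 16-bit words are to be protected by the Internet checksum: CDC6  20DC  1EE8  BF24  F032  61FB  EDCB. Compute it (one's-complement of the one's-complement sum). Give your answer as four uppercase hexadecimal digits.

F355

One's-complement addition (fold any carry out of bit 15 back into bit 0):
  0xCDC6 + 0x20DC = 0x0EEA2
  0xEEA2 + 0x1EE8 = 0x10D8A → wrap carry → 0x0D8B
  0x0D8B + 0xBF24 = 0x0CCAF
  0xCCAF + 0xF032 = 0x1BCE1 → wrap carry → 0xBCE2
  0xBCE2 + 0x61FB = 0x11EDD → wrap carry → 0x1EDE
  0x1EDE + 0xEDCB = 0x10CA9 → wrap carry → 0x0CAA
One's-complement sum = 0x0CAA.
Checksum = ~0x0CAA & 0xFFFF = 0xF355.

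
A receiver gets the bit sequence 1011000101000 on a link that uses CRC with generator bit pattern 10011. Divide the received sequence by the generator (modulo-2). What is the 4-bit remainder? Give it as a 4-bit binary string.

Modulo-2 division of 1011000101000 by 10011:
  pos 0: 10110 XOR 10011 = 00101
  pos 2: 10100 XOR 10011 = 00111
  pos 4: 11110 XOR 10011 = 01101
  pos 5: 11011 XOR 10011 = 01000
  pos 6: 10000 XOR 10011 = 00011
Remainder = 1100 (nonzero — an error is detected).

1100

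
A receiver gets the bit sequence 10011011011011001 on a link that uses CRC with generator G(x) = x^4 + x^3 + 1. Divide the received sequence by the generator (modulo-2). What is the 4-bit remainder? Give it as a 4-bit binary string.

Modulo-2 division of 10011011011011001 by 11001:
  pos 0: 10011 XOR 11001 = 01010
  pos 1: 10100 XOR 11001 = 01101
  pos 2: 11011 XOR 11001 = 00010
  pos 5: 10101 XOR 11001 = 01100
  pos 6: 11001 XOR 11001 = 00000
  pos 12: 11001 XOR 11001 = 00000
Remainder = 0000 (zero — the frame passes the CRC check).

0000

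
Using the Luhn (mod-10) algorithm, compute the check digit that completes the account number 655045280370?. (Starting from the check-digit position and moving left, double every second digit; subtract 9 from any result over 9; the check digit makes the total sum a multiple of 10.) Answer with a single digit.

1

Partial digits right→left: 0 7 3 0 8 2 5 4 0 5 5 6
Double every second digit counting from the check-digit position (so the 1st, 3rd, 5th, ... of the partial from the right).
  doubled (with −9 where >9): 0 6 7 1 0 1 → sum 15
  kept as-is: 7 0 2 4 5 6 → sum 24
Total = 15 + 24 = 39.
Check digit = (10 − (39 mod 10)) mod 10 = 1.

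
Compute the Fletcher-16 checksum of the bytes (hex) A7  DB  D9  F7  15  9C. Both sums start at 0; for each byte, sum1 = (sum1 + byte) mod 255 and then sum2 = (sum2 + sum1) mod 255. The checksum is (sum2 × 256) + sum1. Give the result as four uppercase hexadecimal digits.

Running sums (mod 255):
  after byte 0 (A7): sum1=167, sum2=167
  after byte 1 (DB): sum1=131, sum2=43
  after byte 2 (D9): sum1=93, sum2=136
  after byte 3 (F7): sum1=85, sum2=221
  after byte 4 (15): sum1=106, sum2=72
  after byte 5 (9C): sum1=7, sum2=79
Checksum = sum2·256 + sum1 = 79·256 + 7 = 20231 = 0x4F07.

4F07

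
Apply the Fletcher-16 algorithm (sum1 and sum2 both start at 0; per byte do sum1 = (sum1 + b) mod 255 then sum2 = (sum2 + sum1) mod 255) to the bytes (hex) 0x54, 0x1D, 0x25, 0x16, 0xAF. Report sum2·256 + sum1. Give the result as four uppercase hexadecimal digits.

655C

Running sums (mod 255):
  after byte 0 (0x54): sum1=84, sum2=84
  after byte 1 (0x1D): sum1=113, sum2=197
  after byte 2 (0x25): sum1=150, sum2=92
  after byte 3 (0x16): sum1=172, sum2=9
  after byte 4 (0xAF): sum1=92, sum2=101
Checksum = sum2·256 + sum1 = 101·256 + 92 = 25948 = 0x655C.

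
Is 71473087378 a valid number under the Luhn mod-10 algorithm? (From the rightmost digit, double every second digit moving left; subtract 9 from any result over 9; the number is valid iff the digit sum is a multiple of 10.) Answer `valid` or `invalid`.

From the right, keep odd positions and double even positions (subtract 9 from any doubled value over 9):
  doubled (positions 2,4,...): 5 5 0 5 2 → sum 17
  kept (positions 1,3,...): 8 3 8 3 4 7 → sum 33
Total = 50.
50 mod 10 = 0, so the number is valid.

valid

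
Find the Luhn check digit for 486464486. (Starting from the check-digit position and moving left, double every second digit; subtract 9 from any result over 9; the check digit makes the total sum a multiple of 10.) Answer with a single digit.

1

Partial digits right→left: 6 8 4 4 6 4 6 8 4
Double every second digit counting from the check-digit position (so the 1st, 3rd, 5th, ... of the partial from the right).
  doubled (with −9 where >9): 3 8 3 3 8 → sum 25
  kept as-is: 8 4 4 8 → sum 24
Total = 25 + 24 = 49.
Check digit = (10 − (49 mod 10)) mod 10 = 1.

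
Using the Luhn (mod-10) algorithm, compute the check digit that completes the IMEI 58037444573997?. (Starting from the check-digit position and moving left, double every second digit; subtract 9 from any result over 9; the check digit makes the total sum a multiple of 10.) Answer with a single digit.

9

Partial digits right→left: 7 9 9 3 7 5 4 4 4 7 3 0 8 5
Double every second digit counting from the check-digit position (so the 1st, 3rd, 5th, ... of the partial from the right).
  doubled (with −9 where >9): 5 9 5 8 8 6 7 → sum 48
  kept as-is: 9 3 5 4 7 0 5 → sum 33
Total = 48 + 33 = 81.
Check digit = (10 − (81 mod 10)) mod 10 = 9.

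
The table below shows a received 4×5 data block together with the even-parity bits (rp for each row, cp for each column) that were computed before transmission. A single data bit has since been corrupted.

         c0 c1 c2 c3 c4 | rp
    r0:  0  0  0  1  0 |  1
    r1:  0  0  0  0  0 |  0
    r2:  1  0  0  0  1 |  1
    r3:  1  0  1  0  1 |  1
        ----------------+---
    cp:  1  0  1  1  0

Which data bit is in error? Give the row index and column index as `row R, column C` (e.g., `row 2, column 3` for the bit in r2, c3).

Recompute each row's even parity and compare to rp:
  r0: data parity 1, sent rp 1 → ok
  r1: data parity 0, sent rp 0 → ok
  r2: data parity 0, sent rp 1 → mismatch
  r3: data parity 1, sent rp 1 → ok
Recompute each column's even parity and compare to cp:
  c0: data parity 0, sent cp 1 → mismatch
  c1: data parity 0, sent cp 0 → ok
  c2: data parity 1, sent cp 1 → ok
  c3: data parity 1, sent cp 1 → ok
  c4: data parity 0, sent cp 0 → ok
Exactly one row (r2) and one column (c0) fail → the flipped bit is at their intersection.

row 2, column 0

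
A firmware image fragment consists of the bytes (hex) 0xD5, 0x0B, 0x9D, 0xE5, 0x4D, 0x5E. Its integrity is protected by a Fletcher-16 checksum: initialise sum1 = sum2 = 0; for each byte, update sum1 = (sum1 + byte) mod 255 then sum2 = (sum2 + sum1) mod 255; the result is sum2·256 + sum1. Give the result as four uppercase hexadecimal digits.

5B10

Running sums (mod 255):
  after byte 0 (0xD5): sum1=213, sum2=213
  after byte 1 (0x0B): sum1=224, sum2=182
  after byte 2 (0x9D): sum1=126, sum2=53
  after byte 3 (0xE5): sum1=100, sum2=153
  after byte 4 (0x4D): sum1=177, sum2=75
  after byte 5 (0x5E): sum1=16, sum2=91
Checksum = sum2·256 + sum1 = 91·256 + 16 = 23312 = 0x5B10.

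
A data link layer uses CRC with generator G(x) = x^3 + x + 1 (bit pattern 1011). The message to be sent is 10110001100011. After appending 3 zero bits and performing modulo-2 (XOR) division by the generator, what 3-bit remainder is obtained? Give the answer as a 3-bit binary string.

011

Append 3 zeros: 10110001100011000. Divide by 1011 (XOR where the leading bit is 1):
  pos 0: 1011 XOR 1011 = 0000
  pos 7: 1100 XOR 1011 = 0111
  pos 8: 1110 XOR 1011 = 0101
  pos 9: 1011 XOR 1011 = 0000
  pos 13: 1000 XOR 1011 = 0011
Remainder (last 3 bits) = 011. This is the CRC / FCS.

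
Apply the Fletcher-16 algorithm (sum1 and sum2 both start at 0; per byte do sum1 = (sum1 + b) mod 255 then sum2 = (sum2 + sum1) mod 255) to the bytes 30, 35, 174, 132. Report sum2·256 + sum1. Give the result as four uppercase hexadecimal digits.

Running sums (mod 255):
  after byte 0 (30): sum1=30, sum2=30
  after byte 1 (35): sum1=65, sum2=95
  after byte 2 (174): sum1=239, sum2=79
  after byte 3 (132): sum1=116, sum2=195
Checksum = sum2·256 + sum1 = 195·256 + 116 = 50036 = 0xC374.

C374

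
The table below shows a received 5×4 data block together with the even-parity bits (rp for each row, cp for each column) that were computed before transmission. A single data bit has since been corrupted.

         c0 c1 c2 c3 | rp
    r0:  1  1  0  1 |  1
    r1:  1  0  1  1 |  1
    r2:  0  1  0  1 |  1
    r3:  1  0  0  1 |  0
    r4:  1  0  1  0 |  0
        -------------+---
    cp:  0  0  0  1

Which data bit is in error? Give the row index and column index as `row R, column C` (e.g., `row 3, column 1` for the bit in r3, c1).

Recompute each row's even parity and compare to rp:
  r0: data parity 1, sent rp 1 → ok
  r1: data parity 1, sent rp 1 → ok
  r2: data parity 0, sent rp 1 → mismatch
  r3: data parity 0, sent rp 0 → ok
  r4: data parity 0, sent rp 0 → ok
Recompute each column's even parity and compare to cp:
  c0: data parity 0, sent cp 0 → ok
  c1: data parity 0, sent cp 0 → ok
  c2: data parity 0, sent cp 0 → ok
  c3: data parity 0, sent cp 1 → mismatch
Exactly one row (r2) and one column (c3) fail → the flipped bit is at their intersection.

row 2, column 3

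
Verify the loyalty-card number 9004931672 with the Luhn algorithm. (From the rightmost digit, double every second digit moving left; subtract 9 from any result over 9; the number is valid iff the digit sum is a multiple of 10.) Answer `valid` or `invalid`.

valid

From the right, keep odd positions and double even positions (subtract 9 from any doubled value over 9):
  doubled (positions 2,4,...): 5 2 9 0 9 → sum 25
  kept (positions 1,3,...): 2 6 3 4 0 → sum 15
Total = 40.
40 mod 10 = 0, so the number is valid.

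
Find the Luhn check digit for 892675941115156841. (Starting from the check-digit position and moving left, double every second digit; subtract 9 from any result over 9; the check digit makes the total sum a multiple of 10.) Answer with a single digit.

Partial digits right→left: 1 4 8 6 5 1 5 1 1 1 4 9 5 7 6 2 9 8
Double every second digit counting from the check-digit position (so the 1st, 3rd, 5th, ... of the partial from the right).
  doubled (with −9 where >9): 2 7 1 1 2 8 1 3 9 → sum 34
  kept as-is: 4 6 1 1 1 9 7 2 8 → sum 39
Total = 34 + 39 = 73.
Check digit = (10 − (73 mod 10)) mod 10 = 7.

7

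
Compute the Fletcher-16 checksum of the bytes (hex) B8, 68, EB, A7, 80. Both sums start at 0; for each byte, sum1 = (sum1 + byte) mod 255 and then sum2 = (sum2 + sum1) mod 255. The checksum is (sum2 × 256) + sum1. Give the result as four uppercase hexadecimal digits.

D035

Running sums (mod 255):
  after byte 0 (B8): sum1=184, sum2=184
  after byte 1 (68): sum1=33, sum2=217
  after byte 2 (EB): sum1=13, sum2=230
  after byte 3 (A7): sum1=180, sum2=155
  after byte 4 (80): sum1=53, sum2=208
Checksum = sum2·256 + sum1 = 208·256 + 53 = 53301 = 0xD035.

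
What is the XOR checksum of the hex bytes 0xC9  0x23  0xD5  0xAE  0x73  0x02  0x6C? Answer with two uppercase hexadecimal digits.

8C

XOR the bytes together:
  start with 0xC9
  0xC9 ⊕ 0x23 = 0xEA
  0xEA ⊕ 0xD5 = 0x3F
  0x3F ⊕ 0xAE = 0x91
  0x91 ⊕ 0x73 = 0xE2
  0xE2 ⊕ 0x02 = 0xE0
  0xE0 ⊕ 0x6C = 0x8C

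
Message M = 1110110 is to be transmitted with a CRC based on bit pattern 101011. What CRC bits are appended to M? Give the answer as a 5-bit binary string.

Append 5 zeros: 111011000000. Divide by 101011 (XOR where the leading bit is 1):
  pos 0: 111011 XOR 101011 = 010000
  pos 1: 100000 XOR 101011 = 001011
  pos 3: 101100 XOR 101011 = 000111
  pos 6: 111000 XOR 101011 = 010011
Remainder (last 5 bits) = 10011. This is the CRC / FCS.

10011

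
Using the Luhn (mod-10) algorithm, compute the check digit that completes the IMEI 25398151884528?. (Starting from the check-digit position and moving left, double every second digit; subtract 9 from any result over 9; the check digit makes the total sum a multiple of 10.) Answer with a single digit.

9

Partial digits right→left: 8 2 5 4 8 8 1 5 1 8 9 3 5 2
Double every second digit counting from the check-digit position (so the 1st, 3rd, 5th, ... of the partial from the right).
  doubled (with −9 where >9): 7 1 7 2 2 9 1 → sum 29
  kept as-is: 2 4 8 5 8 3 2 → sum 32
Total = 29 + 32 = 61.
Check digit = (10 − (61 mod 10)) mod 10 = 9.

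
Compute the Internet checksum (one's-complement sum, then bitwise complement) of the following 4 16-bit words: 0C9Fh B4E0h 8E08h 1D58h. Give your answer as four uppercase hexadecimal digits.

One's-complement addition (fold any carry out of bit 15 back into bit 0):
  0x0C9F + 0xB4E0 = 0x0C17F
  0xC17F + 0x8E08 = 0x14F87 → wrap carry → 0x4F88
  0x4F88 + 0x1D58 = 0x06CE0
One's-complement sum = 0x6CE0.
Checksum = ~0x6CE0 & 0xFFFF = 0x931F.

931F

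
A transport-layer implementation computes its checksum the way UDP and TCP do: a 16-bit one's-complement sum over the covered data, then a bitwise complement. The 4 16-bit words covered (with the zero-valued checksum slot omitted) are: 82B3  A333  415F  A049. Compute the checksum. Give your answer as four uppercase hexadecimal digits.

F86F

One's-complement addition (fold any carry out of bit 15 back into bit 0):
  0x82B3 + 0xA333 = 0x125E6 → wrap carry → 0x25E7
  0x25E7 + 0x415F = 0x06746
  0x6746 + 0xA049 = 0x1078F → wrap carry → 0x0790
One's-complement sum = 0x0790.
Checksum = ~0x0790 & 0xFFFF = 0xF86F.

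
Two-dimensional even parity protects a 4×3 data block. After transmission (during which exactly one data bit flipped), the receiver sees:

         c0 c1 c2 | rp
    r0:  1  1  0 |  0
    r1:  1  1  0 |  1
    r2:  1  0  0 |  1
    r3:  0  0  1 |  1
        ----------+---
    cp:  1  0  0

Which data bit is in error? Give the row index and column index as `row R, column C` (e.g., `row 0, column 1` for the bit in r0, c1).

Recompute each row's even parity and compare to rp:
  r0: data parity 0, sent rp 0 → ok
  r1: data parity 0, sent rp 1 → mismatch
  r2: data parity 1, sent rp 1 → ok
  r3: data parity 1, sent rp 1 → ok
Recompute each column's even parity and compare to cp:
  c0: data parity 1, sent cp 1 → ok
  c1: data parity 0, sent cp 0 → ok
  c2: data parity 1, sent cp 0 → mismatch
Exactly one row (r1) and one column (c2) fail → the flipped bit is at their intersection.

row 1, column 2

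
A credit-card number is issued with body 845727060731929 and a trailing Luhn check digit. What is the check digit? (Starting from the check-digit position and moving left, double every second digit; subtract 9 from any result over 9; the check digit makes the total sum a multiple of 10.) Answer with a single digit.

0

Partial digits right→left: 9 2 9 1 3 7 0 6 0 7 2 7 5 4 8
Double every second digit counting from the check-digit position (so the 1st, 3rd, 5th, ... of the partial from the right).
  doubled (with −9 where >9): 9 9 6 0 0 4 1 7 → sum 36
  kept as-is: 2 1 7 6 7 7 4 → sum 34
Total = 36 + 34 = 70.
Check digit = (10 − (70 mod 10)) mod 10 = 0.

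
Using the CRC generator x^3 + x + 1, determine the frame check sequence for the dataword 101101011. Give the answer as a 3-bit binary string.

Append 3 zeros: 101101011000. Divide by 1011 (XOR where the leading bit is 1):
  pos 0: 1011 XOR 1011 = 0000
  pos 5: 1011 XOR 1011 = 0000
Remainder (last 3 bits) = 000. This is the CRC / FCS.

000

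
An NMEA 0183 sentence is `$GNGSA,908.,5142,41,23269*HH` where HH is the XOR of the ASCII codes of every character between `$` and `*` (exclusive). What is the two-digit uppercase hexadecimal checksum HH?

XOR the ASCII codes of the payload characters:
  'G' = 0x47 → acc = 0x47
  'N' = 0x4E → acc = 0x09
  'G' = 0x47 → acc = 0x4E
  'S' = 0x53 → acc = 0x1D
  'A' = 0x41 → acc = 0x5C
  ',' = 0x2C → acc = 0x70
  '9' = 0x39 → acc = 0x49
  '0' = 0x30 → acc = 0x79
  '8' = 0x38 → acc = 0x41
  '.' = 0x2E → acc = 0x6F
  ',' = 0x2C → acc = 0x43
  '5' = 0x35 → acc = 0x76
  '1' = 0x31 → acc = 0x47
  '4' = 0x34 → acc = 0x73
  '2' = 0x32 → acc = 0x41
  ',' = 0x2C → acc = 0x6D
  '4' = 0x34 → acc = 0x59
  '1' = 0x31 → acc = 0x68
  ',' = 0x2C → acc = 0x44
  '2' = 0x32 → acc = 0x76
  '3' = 0x33 → acc = 0x45
  '2' = 0x32 → acc = 0x77
  '6' = 0x36 → acc = 0x41
  '9' = 0x39 → acc = 0x78
Checksum = 0x78.

78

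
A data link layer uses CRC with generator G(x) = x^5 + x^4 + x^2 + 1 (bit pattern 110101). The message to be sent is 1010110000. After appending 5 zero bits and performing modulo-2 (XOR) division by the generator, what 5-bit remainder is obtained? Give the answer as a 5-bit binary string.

11000

Append 5 zeros: 101011000000000. Divide by 110101 (XOR where the leading bit is 1):
  pos 0: 101011 XOR 110101 = 011110
  pos 1: 111100 XOR 110101 = 001001
  pos 3: 100100 XOR 110101 = 010001
  pos 4: 100010 XOR 110101 = 010111
  pos 5: 101110 XOR 110101 = 011011
  pos 6: 110110 XOR 110101 = 000011
Remainder (last 5 bits) = 11000. This is the CRC / FCS.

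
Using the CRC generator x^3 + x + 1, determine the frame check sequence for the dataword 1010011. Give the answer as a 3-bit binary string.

Append 3 zeros: 1010011000. Divide by 1011 (XOR where the leading bit is 1):
  pos 0: 1010 XOR 1011 = 0001
  pos 3: 1011 XOR 1011 = 0000
Remainder (last 3 bits) = 000. This is the CRC / FCS.

000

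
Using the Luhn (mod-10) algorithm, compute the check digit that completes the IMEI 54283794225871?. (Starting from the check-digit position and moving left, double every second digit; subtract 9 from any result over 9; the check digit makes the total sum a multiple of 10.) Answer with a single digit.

6

Partial digits right→left: 1 7 8 5 2 2 4 9 7 3 8 2 4 5
Double every second digit counting from the check-digit position (so the 1st, 3rd, 5th, ... of the partial from the right).
  doubled (with −9 where >9): 2 7 4 8 5 7 8 → sum 41
  kept as-is: 7 5 2 9 3 2 5 → sum 33
Total = 41 + 33 = 74.
Check digit = (10 − (74 mod 10)) mod 10 = 6.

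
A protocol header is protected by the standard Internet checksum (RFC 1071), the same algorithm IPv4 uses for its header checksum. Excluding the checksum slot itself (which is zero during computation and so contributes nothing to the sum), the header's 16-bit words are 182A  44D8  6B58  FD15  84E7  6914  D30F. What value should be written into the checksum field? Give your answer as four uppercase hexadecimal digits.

One's-complement addition (fold any carry out of bit 15 back into bit 0):
  0x182A + 0x44D8 = 0x05D02
  0x5D02 + 0x6B58 = 0x0C85A
  0xC85A + 0xFD15 = 0x1C56F → wrap carry → 0xC570
  0xC570 + 0x84E7 = 0x14A57 → wrap carry → 0x4A58
  0x4A58 + 0x6914 = 0x0B36C
  0xB36C + 0xD30F = 0x1867B → wrap carry → 0x867C
One's-complement sum = 0x867C.
Checksum = ~0x867C & 0xFFFF = 0x7983.

7983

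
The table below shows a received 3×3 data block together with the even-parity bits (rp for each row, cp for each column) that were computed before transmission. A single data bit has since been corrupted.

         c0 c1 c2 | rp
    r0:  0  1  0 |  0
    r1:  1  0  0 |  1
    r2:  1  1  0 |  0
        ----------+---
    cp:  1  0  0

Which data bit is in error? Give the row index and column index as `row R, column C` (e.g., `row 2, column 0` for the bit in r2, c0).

row 0, column 0

Recompute each row's even parity and compare to rp:
  r0: data parity 1, sent rp 0 → mismatch
  r1: data parity 1, sent rp 1 → ok
  r2: data parity 0, sent rp 0 → ok
Recompute each column's even parity and compare to cp:
  c0: data parity 0, sent cp 1 → mismatch
  c1: data parity 0, sent cp 0 → ok
  c2: data parity 0, sent cp 0 → ok
Exactly one row (r0) and one column (c0) fail → the flipped bit is at their intersection.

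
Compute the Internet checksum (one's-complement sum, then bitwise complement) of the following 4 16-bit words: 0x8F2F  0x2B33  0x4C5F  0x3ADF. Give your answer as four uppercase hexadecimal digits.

One's-complement addition (fold any carry out of bit 15 back into bit 0):
  0x8F2F + 0x2B33 = 0x0BA62
  0xBA62 + 0x4C5F = 0x106C1 → wrap carry → 0x06C2
  0x06C2 + 0x3ADF = 0x041A1
One's-complement sum = 0x41A1.
Checksum = ~0x41A1 & 0xFFFF = 0xBE5E.

BE5E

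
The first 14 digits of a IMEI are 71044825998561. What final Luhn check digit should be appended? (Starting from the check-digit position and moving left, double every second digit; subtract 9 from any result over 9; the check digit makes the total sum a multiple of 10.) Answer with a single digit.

Partial digits right→left: 1 6 5 8 9 9 5 2 8 4 4 0 1 7
Double every second digit counting from the check-digit position (so the 1st, 3rd, 5th, ... of the partial from the right).
  doubled (with −9 where >9): 2 1 9 1 7 8 2 → sum 30
  kept as-is: 6 8 9 2 4 0 7 → sum 36
Total = 30 + 36 = 66.
Check digit = (10 − (66 mod 10)) mod 10 = 4.

4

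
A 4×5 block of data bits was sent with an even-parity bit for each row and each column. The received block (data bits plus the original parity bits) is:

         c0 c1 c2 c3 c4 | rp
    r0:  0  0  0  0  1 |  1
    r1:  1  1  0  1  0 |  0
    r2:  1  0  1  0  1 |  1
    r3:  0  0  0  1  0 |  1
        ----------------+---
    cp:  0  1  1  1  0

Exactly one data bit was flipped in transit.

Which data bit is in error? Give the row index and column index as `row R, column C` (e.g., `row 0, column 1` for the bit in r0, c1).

Recompute each row's even parity and compare to rp:
  r0: data parity 1, sent rp 1 → ok
  r1: data parity 1, sent rp 0 → mismatch
  r2: data parity 1, sent rp 1 → ok
  r3: data parity 1, sent rp 1 → ok
Recompute each column's even parity and compare to cp:
  c0: data parity 0, sent cp 0 → ok
  c1: data parity 1, sent cp 1 → ok
  c2: data parity 1, sent cp 1 → ok
  c3: data parity 0, sent cp 1 → mismatch
  c4: data parity 0, sent cp 0 → ok
Exactly one row (r1) and one column (c3) fail → the flipped bit is at their intersection.

row 1, column 3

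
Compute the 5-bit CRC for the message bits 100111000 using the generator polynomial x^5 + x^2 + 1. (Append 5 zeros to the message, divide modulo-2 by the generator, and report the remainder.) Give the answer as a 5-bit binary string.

11010

Append 5 zeros: 10011100000000. Divide by 100101 (XOR where the leading bit is 1):
  pos 0: 100111 XOR 100101 = 000010
  pos 4: 100000 XOR 100101 = 000101
  pos 7: 101000 XOR 100101 = 001101
Remainder (last 5 bits) = 11010. This is the CRC / FCS.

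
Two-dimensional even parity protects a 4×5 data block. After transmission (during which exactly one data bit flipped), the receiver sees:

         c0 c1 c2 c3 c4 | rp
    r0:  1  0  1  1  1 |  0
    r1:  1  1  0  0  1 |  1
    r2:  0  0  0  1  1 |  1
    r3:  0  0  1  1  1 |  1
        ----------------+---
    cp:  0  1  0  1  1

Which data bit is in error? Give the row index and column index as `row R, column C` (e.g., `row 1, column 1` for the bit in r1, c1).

row 2, column 4

Recompute each row's even parity and compare to rp:
  r0: data parity 0, sent rp 0 → ok
  r1: data parity 1, sent rp 1 → ok
  r2: data parity 0, sent rp 1 → mismatch
  r3: data parity 1, sent rp 1 → ok
Recompute each column's even parity and compare to cp:
  c0: data parity 0, sent cp 0 → ok
  c1: data parity 1, sent cp 1 → ok
  c2: data parity 0, sent cp 0 → ok
  c3: data parity 1, sent cp 1 → ok
  c4: data parity 0, sent cp 1 → mismatch
Exactly one row (r2) and one column (c4) fail → the flipped bit is at their intersection.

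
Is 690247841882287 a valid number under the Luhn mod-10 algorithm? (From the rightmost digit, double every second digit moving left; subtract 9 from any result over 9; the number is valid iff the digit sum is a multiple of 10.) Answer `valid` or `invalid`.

valid

From the right, keep odd positions and double even positions (subtract 9 from any doubled value over 9):
  doubled (positions 2,4,...): 7 4 7 8 5 4 9 → sum 44
  kept (positions 1,3,...): 7 2 8 1 8 4 0 6 → sum 36
Total = 80.
80 mod 10 = 0, so the number is valid.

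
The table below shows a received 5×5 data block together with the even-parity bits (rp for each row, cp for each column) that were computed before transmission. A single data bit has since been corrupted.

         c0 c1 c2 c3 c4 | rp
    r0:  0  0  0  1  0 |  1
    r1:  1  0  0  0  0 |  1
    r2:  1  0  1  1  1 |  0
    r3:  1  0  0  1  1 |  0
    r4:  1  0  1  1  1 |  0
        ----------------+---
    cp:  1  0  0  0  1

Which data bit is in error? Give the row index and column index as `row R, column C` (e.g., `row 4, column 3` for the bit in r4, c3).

Recompute each row's even parity and compare to rp:
  r0: data parity 1, sent rp 1 → ok
  r1: data parity 1, sent rp 1 → ok
  r2: data parity 0, sent rp 0 → ok
  r3: data parity 1, sent rp 0 → mismatch
  r4: data parity 0, sent rp 0 → ok
Recompute each column's even parity and compare to cp:
  c0: data parity 0, sent cp 1 → mismatch
  c1: data parity 0, sent cp 0 → ok
  c2: data parity 0, sent cp 0 → ok
  c3: data parity 0, sent cp 0 → ok
  c4: data parity 1, sent cp 1 → ok
Exactly one row (r3) and one column (c0) fail → the flipped bit is at their intersection.

row 3, column 0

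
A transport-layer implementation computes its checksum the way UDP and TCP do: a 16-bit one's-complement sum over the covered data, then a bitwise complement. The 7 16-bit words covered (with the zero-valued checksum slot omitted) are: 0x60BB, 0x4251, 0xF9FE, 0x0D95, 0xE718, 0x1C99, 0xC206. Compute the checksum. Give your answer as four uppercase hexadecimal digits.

One's-complement addition (fold any carry out of bit 15 back into bit 0):
  0x60BB + 0x4251 = 0x0A30C
  0xA30C + 0xF9FE = 0x19D0A → wrap carry → 0x9D0B
  0x9D0B + 0x0D95 = 0x0AAA0
  0xAAA0 + 0xE718 = 0x191B8 → wrap carry → 0x91B9
  0x91B9 + 0x1C99 = 0x0AE52
  0xAE52 + 0xC206 = 0x17058 → wrap carry → 0x7059
One's-complement sum = 0x7059.
Checksum = ~0x7059 & 0xFFFF = 0x8FA6.

8FA6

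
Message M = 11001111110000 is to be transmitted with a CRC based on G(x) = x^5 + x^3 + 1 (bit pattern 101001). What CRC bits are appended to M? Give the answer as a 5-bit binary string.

Append 5 zeros: 1100111111000000000. Divide by 101001 (XOR where the leading bit is 1):
  pos 0: 110011 XOR 101001 = 011010
  pos 1: 110101 XOR 101001 = 011100
  pos 2: 111001 XOR 101001 = 010000
  pos 3: 100001 XOR 101001 = 001000
  pos 5: 100010 XOR 101001 = 001011
  pos 7: 101100 XOR 101001 = 000101
  pos 10: 101000 XOR 101001 = 000001
Remainder (last 5 bits) = 01000. This is the CRC / FCS.

01000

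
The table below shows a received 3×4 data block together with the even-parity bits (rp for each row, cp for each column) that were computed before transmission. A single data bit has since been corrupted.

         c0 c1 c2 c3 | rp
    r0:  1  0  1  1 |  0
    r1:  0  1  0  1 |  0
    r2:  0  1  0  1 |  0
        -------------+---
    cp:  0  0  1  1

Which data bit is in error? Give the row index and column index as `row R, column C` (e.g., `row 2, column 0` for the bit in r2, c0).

row 0, column 0

Recompute each row's even parity and compare to rp:
  r0: data parity 1, sent rp 0 → mismatch
  r1: data parity 0, sent rp 0 → ok
  r2: data parity 0, sent rp 0 → ok
Recompute each column's even parity and compare to cp:
  c0: data parity 1, sent cp 0 → mismatch
  c1: data parity 0, sent cp 0 → ok
  c2: data parity 1, sent cp 1 → ok
  c3: data parity 1, sent cp 1 → ok
Exactly one row (r0) and one column (c0) fail → the flipped bit is at their intersection.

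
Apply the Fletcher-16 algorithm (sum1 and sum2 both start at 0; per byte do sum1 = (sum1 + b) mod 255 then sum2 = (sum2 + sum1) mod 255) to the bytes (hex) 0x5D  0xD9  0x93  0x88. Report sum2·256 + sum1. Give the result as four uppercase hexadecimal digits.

B253

Running sums (mod 255):
  after byte 0 (0x5D): sum1=93, sum2=93
  after byte 1 (0xD9): sum1=55, sum2=148
  after byte 2 (0x93): sum1=202, sum2=95
  after byte 3 (0x88): sum1=83, sum2=178
Checksum = sum2·256 + sum1 = 178·256 + 83 = 45651 = 0xB253.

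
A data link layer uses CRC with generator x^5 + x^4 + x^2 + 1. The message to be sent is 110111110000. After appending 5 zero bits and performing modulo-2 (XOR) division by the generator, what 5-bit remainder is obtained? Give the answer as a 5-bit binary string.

00010

Append 5 zeros: 11011111000000000. Divide by 110101 (XOR where the leading bit is 1):
  pos 0: 110111 XOR 110101 = 000010
  pos 4: 101100 XOR 110101 = 011001
  pos 5: 110010 XOR 110101 = 000111
  pos 8: 111000 XOR 110101 = 001101
  pos 10: 110100 XOR 110101 = 000001
Remainder (last 5 bits) = 00010. This is the CRC / FCS.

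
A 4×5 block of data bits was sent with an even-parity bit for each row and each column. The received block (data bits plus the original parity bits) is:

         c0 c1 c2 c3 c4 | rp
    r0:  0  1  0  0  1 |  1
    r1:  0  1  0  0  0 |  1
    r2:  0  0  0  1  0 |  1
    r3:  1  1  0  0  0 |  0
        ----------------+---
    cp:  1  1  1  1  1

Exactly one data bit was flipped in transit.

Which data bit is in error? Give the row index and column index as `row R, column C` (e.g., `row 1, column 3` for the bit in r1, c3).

row 0, column 2

Recompute each row's even parity and compare to rp:
  r0: data parity 0, sent rp 1 → mismatch
  r1: data parity 1, sent rp 1 → ok
  r2: data parity 1, sent rp 1 → ok
  r3: data parity 0, sent rp 0 → ok
Recompute each column's even parity and compare to cp:
  c0: data parity 1, sent cp 1 → ok
  c1: data parity 1, sent cp 1 → ok
  c2: data parity 0, sent cp 1 → mismatch
  c3: data parity 1, sent cp 1 → ok
  c4: data parity 1, sent cp 1 → ok
Exactly one row (r0) and one column (c2) fail → the flipped bit is at their intersection.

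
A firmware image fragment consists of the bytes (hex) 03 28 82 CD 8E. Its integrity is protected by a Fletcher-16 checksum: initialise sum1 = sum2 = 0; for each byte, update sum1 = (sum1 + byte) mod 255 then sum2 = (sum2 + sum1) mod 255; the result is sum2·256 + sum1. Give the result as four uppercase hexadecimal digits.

Running sums (mod 255):
  after byte 0 (03): sum1=3, sum2=3
  after byte 1 (28): sum1=43, sum2=46
  after byte 2 (82): sum1=173, sum2=219
  after byte 3 (CD): sum1=123, sum2=87
  after byte 4 (8E): sum1=10, sum2=97
Checksum = sum2·256 + sum1 = 97·256 + 10 = 24842 = 0x610A.

610A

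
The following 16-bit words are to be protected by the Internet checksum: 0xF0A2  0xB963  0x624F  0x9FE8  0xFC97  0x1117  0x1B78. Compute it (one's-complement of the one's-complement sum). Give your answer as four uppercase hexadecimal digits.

2A9A

One's-complement addition (fold any carry out of bit 15 back into bit 0):
  0xF0A2 + 0xB963 = 0x1AA05 → wrap carry → 0xAA06
  0xAA06 + 0x624F = 0x10C55 → wrap carry → 0x0C56
  0x0C56 + 0x9FE8 = 0x0AC3E
  0xAC3E + 0xFC97 = 0x1A8D5 → wrap carry → 0xA8D6
  0xA8D6 + 0x1117 = 0x0B9ED
  0xB9ED + 0x1B78 = 0x0D565
One's-complement sum = 0xD565.
Checksum = ~0xD565 & 0xFFFF = 0x2A9A.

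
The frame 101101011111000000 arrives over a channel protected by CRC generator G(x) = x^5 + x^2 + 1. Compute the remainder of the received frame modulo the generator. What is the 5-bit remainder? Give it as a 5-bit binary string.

00111

Modulo-2 division of 101101011111000000 by 100101:
  pos 0: 101101 XOR 100101 = 001000
  pos 2: 100001 XOR 100101 = 000100
  pos 5: 100111 XOR 100101 = 000010
  pos 9: 101000 XOR 100101 = 001101
  pos 11: 110100 XOR 100101 = 010001
  pos 12: 100010 XOR 100101 = 000111
Remainder = 00111 (nonzero — an error is detected).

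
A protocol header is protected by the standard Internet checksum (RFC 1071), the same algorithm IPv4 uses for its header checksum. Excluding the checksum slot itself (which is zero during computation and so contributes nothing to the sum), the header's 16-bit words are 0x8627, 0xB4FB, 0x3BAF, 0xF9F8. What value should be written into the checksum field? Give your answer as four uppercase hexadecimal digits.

8F34

One's-complement addition (fold any carry out of bit 15 back into bit 0):
  0x8627 + 0xB4FB = 0x13B22 → wrap carry → 0x3B23
  0x3B23 + 0x3BAF = 0x076D2
  0x76D2 + 0xF9F8 = 0x170CA → wrap carry → 0x70CB
One's-complement sum = 0x70CB.
Checksum = ~0x70CB & 0xFFFF = 0x8F34.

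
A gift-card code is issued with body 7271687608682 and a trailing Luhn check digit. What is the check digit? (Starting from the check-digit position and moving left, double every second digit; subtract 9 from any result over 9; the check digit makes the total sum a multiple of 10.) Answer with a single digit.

2

Partial digits right→left: 2 8 6 8 0 6 7 8 6 1 7 2 7
Double every second digit counting from the check-digit position (so the 1st, 3rd, 5th, ... of the partial from the right).
  doubled (with −9 where >9): 4 3 0 5 3 5 5 → sum 25
  kept as-is: 8 8 6 8 1 2 → sum 33
Total = 25 + 33 = 58.
Check digit = (10 − (58 mod 10)) mod 10 = 2.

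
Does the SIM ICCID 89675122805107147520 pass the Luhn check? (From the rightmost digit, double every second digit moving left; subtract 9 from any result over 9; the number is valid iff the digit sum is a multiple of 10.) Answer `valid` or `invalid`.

valid

From the right, keep odd positions and double even positions (subtract 9 from any doubled value over 9):
  doubled (positions 2,4,...): 4 5 2 0 1 7 4 1 3 7 → sum 34
  kept (positions 1,3,...): 0 5 4 7 1 0 2 1 7 9 → sum 36
Total = 70.
70 mod 10 = 0, so the number is valid.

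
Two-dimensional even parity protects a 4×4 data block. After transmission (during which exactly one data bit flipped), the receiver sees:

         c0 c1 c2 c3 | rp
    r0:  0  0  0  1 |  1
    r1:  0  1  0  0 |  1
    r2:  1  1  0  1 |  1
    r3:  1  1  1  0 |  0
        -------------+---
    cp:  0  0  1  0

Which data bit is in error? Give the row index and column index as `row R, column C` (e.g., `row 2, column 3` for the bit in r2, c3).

row 3, column 1

Recompute each row's even parity and compare to rp:
  r0: data parity 1, sent rp 1 → ok
  r1: data parity 1, sent rp 1 → ok
  r2: data parity 1, sent rp 1 → ok
  r3: data parity 1, sent rp 0 → mismatch
Recompute each column's even parity and compare to cp:
  c0: data parity 0, sent cp 0 → ok
  c1: data parity 1, sent cp 0 → mismatch
  c2: data parity 1, sent cp 1 → ok
  c3: data parity 0, sent cp 0 → ok
Exactly one row (r3) and one column (c1) fail → the flipped bit is at their intersection.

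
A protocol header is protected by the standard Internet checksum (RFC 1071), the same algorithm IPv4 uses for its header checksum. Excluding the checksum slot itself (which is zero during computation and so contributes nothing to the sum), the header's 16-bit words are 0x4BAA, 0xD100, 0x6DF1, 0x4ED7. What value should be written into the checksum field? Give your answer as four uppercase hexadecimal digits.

268C

One's-complement addition (fold any carry out of bit 15 back into bit 0):
  0x4BAA + 0xD100 = 0x11CAA → wrap carry → 0x1CAB
  0x1CAB + 0x6DF1 = 0x08A9C
  0x8A9C + 0x4ED7 = 0x0D973
One's-complement sum = 0xD973.
Checksum = ~0xD973 & 0xFFFF = 0x268C.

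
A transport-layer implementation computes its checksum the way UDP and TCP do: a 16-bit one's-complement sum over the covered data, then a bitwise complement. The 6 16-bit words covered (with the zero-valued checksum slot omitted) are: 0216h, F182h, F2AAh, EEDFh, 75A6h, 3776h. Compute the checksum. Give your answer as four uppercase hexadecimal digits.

7DBF

One's-complement addition (fold any carry out of bit 15 back into bit 0):
  0x0216 + 0xF182 = 0x0F398
  0xF398 + 0xF2AA = 0x1E642 → wrap carry → 0xE643
  0xE643 + 0xEEDF = 0x1D522 → wrap carry → 0xD523
  0xD523 + 0x75A6 = 0x14AC9 → wrap carry → 0x4ACA
  0x4ACA + 0x3776 = 0x08240
One's-complement sum = 0x8240.
Checksum = ~0x8240 & 0xFFFF = 0x7DBF.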